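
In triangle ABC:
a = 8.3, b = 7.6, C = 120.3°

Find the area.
Two sides and the included angle (SAS): A = ½·a·b·sin(C) = ½·8.3·7.6·sin(120.3°)
sin(120.3°) ≈ 0.863396
A ≈ ½·63.08·0.863396 = 31.54·0.863396 ≈ 27.2315

Area = 27.23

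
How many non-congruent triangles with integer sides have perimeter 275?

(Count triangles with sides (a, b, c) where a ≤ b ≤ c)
Let a ≤ b ≤ c with a + b + c = 275. The only binding inequality is a + b > c, i.e. 275 − c > c, so c < 275/2; and c ≥ 275/3 since c is the largest side.
So 92 ≤ c ≤ 137. For each c, b runs from ⌈(275 − c)/2⌉ up to c (then a = 275 − b − c satisfies 1 ≤ a ≤ b automatically), giving c − ⌈(275 − c)/2⌉ + 1 choices.
Summing over c: 1 + 3 + 4 + 6 + … + 67 + 69  (46 terms, c = 92, …, 137) = 1610
Check (closed form: nearest integer to p²/48 for even p, (p+3)²/48 for odd p): (275+3)²/48 = 278²/48 = 77284/48 ≈ 1610.08 → 1610

1610 triangles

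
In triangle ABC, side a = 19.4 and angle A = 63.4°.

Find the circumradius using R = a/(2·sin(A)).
R = a/(2·sin(A)) = 19.4/(2·sin(63.4°))
sin(63.4°) ≈ 0.894154
R ≈ 19.4/(2·0.894154) = 19.4/1.78831 ≈ 10.8482

R = 10.85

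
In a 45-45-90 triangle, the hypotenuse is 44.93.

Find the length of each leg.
In a 45-45-90 triangle hypotenuse = leg·√2, so leg = hypotenuse/√2.
Leg = 44.93/√2 ≈ 44.93/1.41421 ≈ 31.7703

Each leg = 31.77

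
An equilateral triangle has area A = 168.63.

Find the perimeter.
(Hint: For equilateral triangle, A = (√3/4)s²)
A = (√3/4)s²  ⇒  s² = 4A/√3 = 4·168.63/√3 = 674.52/1.73205 ≈ 389.434
s ≈ √389.434 ≈ 19.7341
Perimeter = 3s ≈ 3·19.7341 ≈ 59.2023

Perimeter = 59.2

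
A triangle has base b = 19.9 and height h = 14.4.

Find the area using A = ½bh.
A = ½·b·h = ½·19.9·14.4 = ½·286.56 = 143.28

Area = 143.28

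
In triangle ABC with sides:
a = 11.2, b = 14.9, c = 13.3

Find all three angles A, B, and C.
Law of cosines for each angle (a² = 125.44, b² = 222.01, c² = 176.89):
cos(A) = (b² + c² − a²)/(2bc) = (222.01 + 176.89 − 125.44)/(2·14.9·13.3) = 273.46/396.34 ≈ 0.689963  ⇒  A ≈ 46.3728°
cos(B) = (a² + c² − b²)/(2ac) = (125.44 + 176.89 − 222.01)/(2·11.2·13.3) = 80.32/297.92 ≈ 0.269603  ⇒  B ≈ 74.3594°
cos(C) = (a² + b² − c²)/(2ab) = (125.44 + 222.01 − 176.89)/(2·11.2·14.9) = 170.56/333.76 ≈ 0.511026  ⇒  C ≈ 59.2678°
Check: A + B + C ≈ 180°

A = 46.37°, B = 74.36°, C = 59.27°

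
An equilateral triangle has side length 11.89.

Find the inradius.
r = Area/s with s the semi-perimeter.
Area = (√3/4)·11.89² = (√3/4)·141.3721 ≈ 0.433013·141.3721 ≈ 61.2159
s = 3·11.89/2 = 17.835
r ≈ 61.2159/17.835 ≈ 3.43235
(Equivalently r = side/(2√3) = 11.89/3.4641 ≈ 3.43235.)

r = 3.432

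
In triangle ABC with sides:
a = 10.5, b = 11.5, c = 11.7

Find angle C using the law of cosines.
c² = a² + b² − 2ab·cos(C)  ⇒  cos(C) = (a² + b² − c²)/(2ab)
cos(C) = (10.5² + 11.5² − 11.7²)/(2·10.5·11.5) = (110.25 + 132.25 − 136.89)/241.5 = 105.61/241.5 ≈ 0.437308
C = arccos(0.437308) ≈ 64.0677°

C = 64.07°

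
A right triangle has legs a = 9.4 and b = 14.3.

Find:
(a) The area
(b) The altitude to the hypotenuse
(a) The legs are perpendicular, so Area = ½·a·b = ½·9.4·14.3 = ½·134.42 = 67.21
(b) Hypotenuse c = √(a² + b²) = √(88.36 + 204.49) = √292.85 ≈ 17.1129
    Area = ½·c·h_c  ⇒  h_c = 2·Area/c = 134.42/17.1129 ≈ 7.85491

Area = 67.21, h_c = 7.855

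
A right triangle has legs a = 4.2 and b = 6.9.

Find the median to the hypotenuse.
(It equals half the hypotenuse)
Hypotenuse c = √(a² + b²) = √(17.64 + 47.61) = √65.25 ≈ 8.07775
Median to hypotenuse = c/2 ≈ 8.07775/2 ≈ 4.03887

Median = 4.039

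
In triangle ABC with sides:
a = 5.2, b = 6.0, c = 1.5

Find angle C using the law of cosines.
c² = a² + b² − 2ab·cos(C)  ⇒  cos(C) = (a² + b² − c²)/(2ab)
cos(C) = (5.2² + 6.0² − 1.5²)/(2·5.2·6.0) = (27.04 + 36 − 2.25)/62.4 = 60.79/62.4 ≈ 0.974199
C = arccos(0.974199) ≈ 13.0436°

C = 13.04°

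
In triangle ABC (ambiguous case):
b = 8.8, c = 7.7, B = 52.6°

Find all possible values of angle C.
b/sin(B) = c/sin(C)  ⇒  sin(C) = c·sin(B)/b = 7.7·sin(52.6°)/8.8
sin(52.6°) ≈ 0.794415
sin(C) ≈ 7.7·0.794415/8.8 ≈ 6.11699/8.8 ≈ 0.695113
Candidate 1: C₁ = arcsin(0.695113) ≈ 44.0362°  →  A = 180° − 52.6° − 44.0362° ≈ 83.3638° > 0, valid
Candidate 2: C₂ = 180° − C₁ ≈ 135.964°  →  A = 180° − 52.6° − 135.964° ≈ -8.5638° ≤ 0, not a valid triangle

C = 44.04° (one solution)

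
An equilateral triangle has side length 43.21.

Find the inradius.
r = Area/s with s the semi-perimeter.
Area = (√3/4)·43.21² = (√3/4)·1867.1041 ≈ 0.433013·1867.1041 ≈ 808.48
s = 3·43.21/2 = 64.815
r ≈ 808.48/64.815 ≈ 12.4737
(Equivalently r = side/(2√3) = 43.21/3.4641 ≈ 12.4737.)

r = 12.47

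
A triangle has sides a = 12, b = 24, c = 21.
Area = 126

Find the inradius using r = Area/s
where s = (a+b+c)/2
s = (12 + 24 + 21)/2 = 57/2 = 28.5
r = Area/s = 126/28.5 ≈ 4.42105

r = 4.421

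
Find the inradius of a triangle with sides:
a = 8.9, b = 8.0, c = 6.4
r = Area/s where s is the semi-perimeter.
s = (8.9 + 8.0 + 6.4)/2 = 23.3/2 = 11.65
Area = √(s(s−a)(s−b)(s−c)) = √(11.65·2.75·3.65·5.25) ≈ √613.919 ≈ 24.7774
r ≈ 24.7774/11.65 ≈ 2.12681

r = 2.127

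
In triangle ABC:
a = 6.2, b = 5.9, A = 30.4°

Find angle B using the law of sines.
a/sin(A) = b/sin(B)  ⇒  sin(B) = b·sin(A)/a = 5.9·sin(30.4°)/6.2
sin(30.4°) ≈ 0.506034
sin(B) ≈ 5.9·0.506034/6.2 ≈ 2.9856/6.2 ≈ 0.481548
B = arcsin(0.481548) ≈ 28.7866°
(Since b ≤ a we need B ≤ A, so the obtuse alternative 180° − 28.7866° ≈ 151.213° is rejected.)

B = 28.79°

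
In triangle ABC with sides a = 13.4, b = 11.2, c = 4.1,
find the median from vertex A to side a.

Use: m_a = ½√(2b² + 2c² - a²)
m_a = ½√(2·11.2² + 2·4.1² − 13.4²) = ½√(2·125.44 + 2·16.81 − 179.56) = ½√(250.88 + 33.62 − 179.56) = ½√104.94
√104.94 ≈ 10.244, so m_a ≈ 5.12201

m_a = 5.122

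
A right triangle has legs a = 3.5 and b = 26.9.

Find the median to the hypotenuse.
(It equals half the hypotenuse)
Hypotenuse c = √(a² + b²) = √(12.25 + 723.61) = √735.86 ≈ 27.1267
Median to hypotenuse = c/2 ≈ 27.1267/2 ≈ 13.5634

Median = 13.56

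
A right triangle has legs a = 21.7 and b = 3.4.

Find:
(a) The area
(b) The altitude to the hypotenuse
(a) The legs are perpendicular, so Area = ½·a·b = ½·21.7·3.4 = ½·73.78 = 36.89
(b) Hypotenuse c = √(a² + b²) = √(470.89 + 11.56) = √482.45 ≈ 21.9647
    Area = ½·c·h_c  ⇒  h_c = 2·Area/c = 73.78/21.9647 ≈ 3.35902

Area = 36.89, h_c = 3.359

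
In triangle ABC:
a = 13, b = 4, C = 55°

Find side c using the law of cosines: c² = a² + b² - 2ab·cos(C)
c² = 13² + 4² − 2·13·4·cos(55°)
cos(55°) ≈ 0.573576
c² ≈ 169 + 16 − 104·(0.573576) ≈ 185 − 59.6519 ≈ 125.348
c ≈ √125.348 ≈ 11.1959

c = 11.2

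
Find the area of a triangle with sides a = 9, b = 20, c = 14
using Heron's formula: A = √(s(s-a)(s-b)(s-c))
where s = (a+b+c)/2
s = (9 + 20 + 14)/2 = 43/2 = 21.5
s − a = 12.5, s − b = 1.5, s − c = 7.5
s(s−a)(s−b)(s−c) = 21.5·12.5·1.5·7.5 = 3023.4375
Area = √3023.4375 ≈ 54.9858

s = 21.5, Area = 54.99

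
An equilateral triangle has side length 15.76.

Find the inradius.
r = Area/s with s the semi-perimeter.
Area = (√3/4)·15.76² = (√3/4)·248.3776 ≈ 0.433013·248.3776 ≈ 107.551
s = 3·15.76/2 = 23.64
r ≈ 107.551/23.64 ≈ 4.54952
(Equivalently r = side/(2√3) = 15.76/3.4641 ≈ 4.54952.)

r = 4.55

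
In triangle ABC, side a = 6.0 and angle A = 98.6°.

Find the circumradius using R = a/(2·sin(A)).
R = a/(2·sin(A)) = 6.0/(2·sin(98.6°))
sin(98.6°) ≈ 0.988756
R ≈ 6.0/(2·0.988756) = 6.0/1.97751 ≈ 3.03411

R = 3.034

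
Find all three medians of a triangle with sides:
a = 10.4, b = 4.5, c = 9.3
Median formula: m_a = ½√(2b² + 2c² − a²) (and cyclically). a² = 108.16, b² = 20.25, c² = 86.49.
m_a = ½√(2·20.25 + 2·86.49 − 108.16) = ½√105.32 ≈ ½·10.2626 ≈ 5.13128
m_b = ½√(2·108.16 + 2·86.49 − 20.25) = ½√369.05 ≈ ½·19.2107 ≈ 9.60534
m_c = ½√(2·108.16 + 2·20.25 − 86.49) = ½√170.33 ≈ ½·13.0511 ≈ 6.52553

m_a = 5.131, m_b = 9.605, m_c = 6.526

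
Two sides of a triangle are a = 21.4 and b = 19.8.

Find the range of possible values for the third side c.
Triangle inequality: |a − b| < c < a + b
|a − b| = |21.4 − 19.8| = 1.6
a + b = 21.4 + 19.8 = 41.2

1.6 < c < 41.2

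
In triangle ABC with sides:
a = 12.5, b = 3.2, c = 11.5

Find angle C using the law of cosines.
c² = a² + b² − 2ab·cos(C)  ⇒  cos(C) = (a² + b² − c²)/(2ab)
cos(C) = (12.5² + 3.2² − 11.5²)/(2·12.5·3.2) = (156.25 + 10.24 − 132.25)/80 = 34.24/80 ≈ 0.428
C = arccos(0.428) ≈ 64.6593°

C = 64.66°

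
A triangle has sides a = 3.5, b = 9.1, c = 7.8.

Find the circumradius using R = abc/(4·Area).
First find the area with Heron's formula.
s = (3.5 + 9.1 + 7.8)/2 = 10.2
Area = √(s(s−a)(s−b)(s−c)) = √(10.2·6.7·1.1·2.4) ≈ √180.418 ≈ 13.432
abc = 3.5·9.1·7.8 = 248.43
R = abc/(4·Area) ≈ 248.43/(4·13.432) = 248.43/53.7278 ≈ 4.62386

R = 4.624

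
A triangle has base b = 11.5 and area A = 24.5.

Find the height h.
A = ½·b·h  ⇒  h = 2A/b = 2·24.5/11.5 = 49/11.5 ≈ 4.26087

h = 4.261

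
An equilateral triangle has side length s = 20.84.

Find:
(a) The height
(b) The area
(a) The height splits the triangle into two 30-60-90 halves: h = s·√3/2 = 20.84·1.73205/2 ≈ 36.0959/2 ≈ 18.048
(b) Area = (√3/4)·s² = (√3/4)·20.84² = (√3/4)·434.3056 ≈ 0.433013·434.3056 ≈ 188.06

Height = 18.05, Area = 188.1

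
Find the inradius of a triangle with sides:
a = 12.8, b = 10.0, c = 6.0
r = Area/s where s is the semi-perimeter.
s = (12.8 + 10.0 + 6.0)/2 = 28.8/2 = 14.4
Area = √(s(s−a)(s−b)(s−c)) = √(14.4·1.6·4.4·8.4) ≈ √851.558 ≈ 29.1815
r ≈ 29.1815/14.4 ≈ 2.02649

r = 2.026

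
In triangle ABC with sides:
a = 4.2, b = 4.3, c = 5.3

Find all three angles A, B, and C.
Law of cosines for each angle (a² = 17.64, b² = 18.49, c² = 28.09):
cos(A) = (b² + c² − a²)/(2bc) = (18.49 + 28.09 − 17.64)/(2·4.3·5.3) = 28.94/45.58 ≈ 0.634928  ⇒  A ≈ 50.5854°
cos(B) = (a² + c² − b²)/(2ac) = (17.64 + 28.09 − 18.49)/(2·4.2·5.3) = 27.24/44.52 ≈ 0.61186  ⇒  B ≈ 52.2759°
cos(C) = (a² + b² − c²)/(2ab) = (17.64 + 18.49 − 28.09)/(2·4.2·4.3) = 8.04/36.12 ≈ 0.222591  ⇒  C ≈ 77.1387°
Check: A + B + C ≈ 180°

A = 50.59°, B = 52.28°, C = 77.14°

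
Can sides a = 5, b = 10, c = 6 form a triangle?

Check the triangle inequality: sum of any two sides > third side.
a + b vs c: 5 + 10 = 15 > 6  ✓
a + c vs b: 5 + 6 = 11 > 10  ✓
b + c vs a: 10 + 6 = 16 > 5  ✓

Yes, triangle inequality satisfied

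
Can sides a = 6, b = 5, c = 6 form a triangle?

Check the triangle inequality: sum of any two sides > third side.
a + b vs c: 6 + 5 = 11 > 6  ✓
a + c vs b: 6 + 6 = 12 > 5  ✓
b + c vs a: 5 + 6 = 11 > 6  ✓

Yes, triangle inequality satisfied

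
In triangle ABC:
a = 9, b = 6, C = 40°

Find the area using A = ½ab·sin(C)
A = ½·a·b·sin(C) = ½·9·6·sin(40°)
sin(40°) ≈ 0.642788
A ≈ ½·54·0.642788 = 27·0.642788 ≈ 17.3553

Area = 17.36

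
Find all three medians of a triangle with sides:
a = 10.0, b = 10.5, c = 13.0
Median formula: m_a = ½√(2b² + 2c² − a²) (and cyclically). a² = 100, b² = 110.25, c² = 169.
m_a = ½√(2·110.25 + 2·169 − 100) = ½√458.5 ≈ ½·21.4126 ≈ 10.7063
m_b = ½√(2·100 + 2·169 − 110.25) = ½√427.75 ≈ ½·20.6821 ≈ 10.3411
m_c = ½√(2·100 + 2·110.25 − 169) = ½√251.5 ≈ ½·15.8588 ≈ 7.92938

m_a = 10.71, m_b = 10.34, m_c = 7.929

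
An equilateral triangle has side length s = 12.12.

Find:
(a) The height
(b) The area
(a) The height splits the triangle into two 30-60-90 halves: h = s·√3/2 = 12.12·1.73205/2 ≈ 20.9925/2 ≈ 10.4962
(b) Area = (√3/4)·s² = (√3/4)·12.12² = (√3/4)·146.8944 ≈ 0.433013·146.8944 ≈ 63.6071

Height = 10.5, Area = 63.61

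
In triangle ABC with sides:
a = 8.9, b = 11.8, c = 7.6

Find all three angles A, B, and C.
Law of cosines for each angle (a² = 79.21, b² = 139.24, c² = 57.76):
cos(A) = (b² + c² − a²)/(2bc) = (139.24 + 57.76 − 79.21)/(2·11.8·7.6) = 117.79/179.36 ≈ 0.656724  ⇒  A ≈ 48.9495°
cos(B) = (a² + c² − b²)/(2ac) = (79.21 + 57.76 − 139.24)/(2·8.9·7.6) = -2.27/135.28 ≈ -0.01678  ⇒  B ≈ 90.9615°
cos(C) = (a² + b² − c²)/(2ab) = (79.21 + 139.24 − 57.76)/(2·8.9·11.8) = 160.69/210.04 ≈ 0.765045  ⇒  C ≈ 40.089°
Check: A + B + C ≈ 180°

A = 48.95°, B = 90.96°, C = 40.09°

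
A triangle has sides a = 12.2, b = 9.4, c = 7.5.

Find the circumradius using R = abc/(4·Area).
First find the area with Heron's formula.
s = (12.2 + 9.4 + 7.5)/2 = 14.55
Area = √(s(s−a)(s−b)(s−c)) = √(14.55·2.35·5.15·7.05) ≈ √1241.44 ≈ 35.2341
abc = 12.2·9.4·7.5 = 860.1
R = abc/(4·Area) ≈ 860.1/(4·35.2341) = 860.1/140.937 ≈ 6.10275

R = 6.103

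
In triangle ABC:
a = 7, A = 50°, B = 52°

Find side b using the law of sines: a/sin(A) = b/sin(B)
a/sin(A) = b/sin(B)  ⇒  b = a·sin(B)/sin(A) = 7·sin(52°)/sin(50°)
sin(52°) ≈ 0.788011, sin(50°) ≈ 0.766044
b ≈ 7·0.788011/0.766044 ≈ 5.51608/0.766044 ≈ 7.20072

b = 7.201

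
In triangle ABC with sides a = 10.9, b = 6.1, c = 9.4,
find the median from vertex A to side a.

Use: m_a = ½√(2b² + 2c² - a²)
m_a = ½√(2·6.1² + 2·9.4² − 10.9²) = ½√(2·37.21 + 2·88.36 − 118.81) = ½√(74.42 + 176.72 − 118.81) = ½√132.33
√132.33 ≈ 11.5035, so m_a ≈ 5.75174

m_a = 5.752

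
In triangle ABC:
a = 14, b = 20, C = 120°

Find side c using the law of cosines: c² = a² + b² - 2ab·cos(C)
c² = 14² + 20² − 2·14·20·cos(120°)
cos(120°) ≈ -0.5
c² ≈ 196 + 400 − 560·(-0.5) ≈ 596 + 280 ≈ 876
c ≈ √876 ≈ 29.5973

c = 29.6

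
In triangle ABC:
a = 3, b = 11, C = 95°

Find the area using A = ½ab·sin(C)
A = ½·a·b·sin(C) = ½·3·11·sin(95°)
sin(95°) ≈ 0.996195
A ≈ ½·33·0.996195 = 16.5·0.996195 ≈ 16.4372

Area = 16.44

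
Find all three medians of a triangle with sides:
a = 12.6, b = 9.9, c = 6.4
Median formula: m_a = ½√(2b² + 2c² − a²) (and cyclically). a² = 158.76, b² = 98.01, c² = 40.96.
m_a = ½√(2·98.01 + 2·40.96 − 158.76) = ½√119.18 ≈ ½·10.917 ≈ 5.45848
m_b = ½√(2·158.76 + 2·40.96 − 98.01) = ½√301.43 ≈ ½·17.3617 ≈ 8.68087
m_c = ½√(2·158.76 + 2·98.01 − 40.96) = ½√472.58 ≈ ½·21.7389 ≈ 10.8695

m_a = 5.458, m_b = 8.681, m_c = 10.87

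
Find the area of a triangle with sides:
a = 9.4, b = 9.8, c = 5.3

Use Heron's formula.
s = (9.4 + 9.8 + 5.3)/2 = 24.5/2 = 12.25
s − a = 2.85, s − b = 2.45, s − c = 6.95
s(s−a)(s−b)(s−c) = 12.25·2.85·2.45·6.95 ≈ 594.473
Area = √594.473 ≈ 24.3818

Area = 24.38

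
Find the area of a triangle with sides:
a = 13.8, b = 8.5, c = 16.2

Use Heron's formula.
s = (13.8 + 8.5 + 16.2)/2 = 38.5/2 = 19.25
s − a = 5.45, s − b = 10.75, s − c = 3.05
s(s−a)(s−b)(s−c) = 19.25·5.45·10.75·3.05 ≈ 3439.82
Area = √3439.82 ≈ 58.65

Area = 58.65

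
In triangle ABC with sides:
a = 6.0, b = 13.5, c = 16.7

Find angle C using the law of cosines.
c² = a² + b² − 2ab·cos(C)  ⇒  cos(C) = (a² + b² − c²)/(2ab)
cos(C) = (6.0² + 13.5² − 16.7²)/(2·6.0·13.5) = (36 + 182.25 − 278.89)/162 = -60.64/162 ≈ -0.374321
C = arccos(-0.374321) ≈ 111.982°

C = 112°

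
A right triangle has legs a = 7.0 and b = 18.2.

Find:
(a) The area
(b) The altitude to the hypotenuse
(a) The legs are perpendicular, so Area = ½·a·b = ½·7.0·18.2 = ½·127.4 = 63.7
(b) Hypotenuse c = √(a² + b²) = √(49 + 331.24) = √380.24 ≈ 19.4997
    Area = ½·c·h_c  ⇒  h_c = 2·Area/c = 127.4/19.4997 ≈ 6.53342

Area = 63.7, h_c = 6.533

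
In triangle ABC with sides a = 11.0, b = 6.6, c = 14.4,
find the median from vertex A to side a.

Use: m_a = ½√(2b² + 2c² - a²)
m_a = ½√(2·6.6² + 2·14.4² − 11.0²) = ½√(2·43.56 + 2·207.36 − 121) = ½√(87.12 + 414.72 − 121) = ½√380.84
√380.84 ≈ 19.5151, so m_a ≈ 9.75756

m_a = 9.758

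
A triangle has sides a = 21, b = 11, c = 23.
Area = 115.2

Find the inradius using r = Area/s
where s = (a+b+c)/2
s = (21 + 11 + 23)/2 = 55/2 = 27.5
r = Area/s = 115.2/27.5 ≈ 4.18909

r = 4.189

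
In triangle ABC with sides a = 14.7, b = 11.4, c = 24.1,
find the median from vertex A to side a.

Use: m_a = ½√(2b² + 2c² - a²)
m_a = ½√(2·11.4² + 2·24.1² − 14.7²) = ½√(2·129.96 + 2·580.81 − 216.09) = ½√(259.92 + 1161.62 − 216.09) = ½√1205.45
√1205.45 ≈ 34.7196, so m_a ≈ 17.3598

m_a = 17.36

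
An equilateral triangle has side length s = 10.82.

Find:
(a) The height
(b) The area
(a) The height splits the triangle into two 30-60-90 halves: h = s·√3/2 = 10.82·1.73205/2 ≈ 18.7408/2 ≈ 9.37039
(b) Area = (√3/4)·s² = (√3/4)·10.82² = (√3/4)·117.0724 ≈ 0.433013·117.0724 ≈ 50.6938

Height = 9.37, Area = 50.69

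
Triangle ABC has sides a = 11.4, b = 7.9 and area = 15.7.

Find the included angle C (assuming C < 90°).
Area = ½·a·b·sin(C)  ⇒  sin(C) = 2·Area/(a·b) = 2·15.7/(11.4·7.9) = 31.4/90.06 ≈ 0.348656
C = arcsin(0.348656) ≈ 20.4052° (taking the acute solution since C < 90°)

C = 20.41°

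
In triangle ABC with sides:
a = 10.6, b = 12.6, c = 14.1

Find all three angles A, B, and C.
Law of cosines for each angle (a² = 112.36, b² = 158.76, c² = 198.81):
cos(A) = (b² + c² − a²)/(2bc) = (158.76 + 198.81 − 112.36)/(2·12.6·14.1) = 245.21/355.32 ≈ 0.69011  ⇒  A ≈ 46.3612°
cos(B) = (a² + c² − b²)/(2ac) = (112.36 + 198.81 − 158.76)/(2·10.6·14.1) = 152.41/298.92 ≈ 0.509869  ⇒  B ≈ 59.3449°
cos(C) = (a² + b² − c²)/(2ab) = (112.36 + 158.76 − 198.81)/(2·10.6·12.6) = 72.31/267.12 ≈ 0.270702  ⇒  C ≈ 74.2939°
Check: A + B + C ≈ 180°

A = 46.36°, B = 59.34°, C = 74.29°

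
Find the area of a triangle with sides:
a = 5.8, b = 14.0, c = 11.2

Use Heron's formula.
s = (5.8 + 14.0 + 11.2)/2 = 31/2 = 15.5
s − a = 9.7, s − b = 1.5, s − c = 4.3
s(s−a)(s−b)(s−c) = 15.5·9.7·1.5·4.3 ≈ 969.758
Area = √969.758 ≈ 31.1409

Area = 31.14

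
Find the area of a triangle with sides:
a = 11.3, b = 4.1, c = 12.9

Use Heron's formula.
s = (11.3 + 4.1 + 12.9)/2 = 28.3/2 = 14.15
s − a = 2.85, s − b = 10.05, s − c = 1.25
s(s−a)(s−b)(s−c) = 14.15·2.85·10.05·1.25 ≈ 506.614
Area = √506.614 ≈ 22.5081

Area = 22.51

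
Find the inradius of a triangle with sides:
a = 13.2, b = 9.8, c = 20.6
r = Area/s where s is the semi-perimeter.
s = (13.2 + 9.8 + 20.6)/2 = 43.6/2 = 21.8
Area = √(s(s−a)(s−b)(s−c)) = √(21.8·8.6·12·1.2) ≈ √2699.71 ≈ 51.9588
r ≈ 51.9588/21.8 ≈ 2.38343

r = 2.383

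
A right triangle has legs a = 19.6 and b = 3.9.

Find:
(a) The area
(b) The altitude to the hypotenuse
(a) The legs are perpendicular, so Area = ½·a·b = ½·19.6·3.9 = ½·76.44 = 38.22
(b) Hypotenuse c = √(a² + b²) = √(384.16 + 15.21) = √399.37 ≈ 19.9842
    Area = ½·c·h_c  ⇒  h_c = 2·Area/c = 76.44/19.9842 ≈ 3.82501

Area = 38.22, h_c = 3.825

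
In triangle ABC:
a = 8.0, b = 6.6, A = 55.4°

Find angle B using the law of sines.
a/sin(A) = b/sin(B)  ⇒  sin(B) = b·sin(A)/a = 6.6·sin(55.4°)/8.0
sin(55.4°) ≈ 0.823136
sin(B) ≈ 6.6·0.823136/8.0 ≈ 5.4327/8.0 ≈ 0.679088
B = arcsin(0.679088) ≈ 42.7724°
(Since b ≤ a we need B ≤ A, so the obtuse alternative 180° − 42.7724° ≈ 137.228° is rejected.)

B = 42.77°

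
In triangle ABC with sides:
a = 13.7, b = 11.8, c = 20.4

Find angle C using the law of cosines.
c² = a² + b² − 2ab·cos(C)  ⇒  cos(C) = (a² + b² − c²)/(2ab)
cos(C) = (13.7² + 11.8² − 20.4²)/(2·13.7·11.8) = (187.69 + 139.24 − 416.16)/323.32 = -89.23/323.32 ≈ -0.27598
C = arccos(-0.27598) ≈ 106.02°

C = 106°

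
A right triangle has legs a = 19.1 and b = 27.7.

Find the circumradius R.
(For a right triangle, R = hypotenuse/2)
Hypotenuse c = √(a² + b²) = √(364.81 + 767.29) = √1132.1 ≈ 33.6467
R = c/2 ≈ 33.6467/2 ≈ 16.8233

R = 16.82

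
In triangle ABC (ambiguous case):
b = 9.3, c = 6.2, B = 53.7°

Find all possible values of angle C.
b/sin(B) = c/sin(C)  ⇒  sin(C) = c·sin(B)/b = 6.2·sin(53.7°)/9.3
sin(53.7°) ≈ 0.805928
sin(C) ≈ 6.2·0.805928/9.3 ≈ 4.99676/9.3 ≈ 0.537286
Candidate 1: C₁ = arcsin(0.537286) ≈ 32.499°  →  A = 180° − 53.7° − 32.499° ≈ 93.801° > 0, valid
Candidate 2: C₂ = 180° − C₁ ≈ 147.501°  →  A = 180° − 53.7° − 147.501° ≈ -21.201° ≤ 0, not a valid triangle

C = 32.5° (one solution)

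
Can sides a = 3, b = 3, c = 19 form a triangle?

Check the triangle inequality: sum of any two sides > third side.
a + b vs c: 3 + 3 = 6 ≤ 19  ✗
a + c vs b: 3 + 19 = 22 > 3  ✓
b + c vs a: 3 + 19 = 22 > 3  ✓

No: 3 + 3 = 6 is not > 19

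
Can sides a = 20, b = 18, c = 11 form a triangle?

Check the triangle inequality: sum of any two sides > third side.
a + b vs c: 20 + 18 = 38 > 11  ✓
a + c vs b: 20 + 11 = 31 > 18  ✓
b + c vs a: 18 + 11 = 29 > 20  ✓

Yes, triangle inequality satisfied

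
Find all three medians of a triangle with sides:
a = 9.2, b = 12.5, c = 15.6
Median formula: m_a = ½√(2b² + 2c² − a²) (and cyclically). a² = 84.64, b² = 156.25, c² = 243.36.
m_a = ½√(2·156.25 + 2·243.36 − 84.64) = ½√714.58 ≈ ½·26.7316 ≈ 13.3658
m_b = ½√(2·84.64 + 2·243.36 − 156.25) = ½√499.75 ≈ ½·22.3551 ≈ 11.1775
m_c = ½√(2·84.64 + 2·156.25 − 243.36) = ½√238.42 ≈ ½·15.4409 ≈ 7.72043

m_a = 13.37, m_b = 11.18, m_c = 7.72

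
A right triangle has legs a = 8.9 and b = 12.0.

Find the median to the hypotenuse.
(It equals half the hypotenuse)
Hypotenuse c = √(a² + b²) = √(79.21 + 144) = √223.21 ≈ 14.9402
Median to hypotenuse = c/2 ≈ 14.9402/2 ≈ 7.47011

Median = 7.47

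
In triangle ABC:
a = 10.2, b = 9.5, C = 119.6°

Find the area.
Two sides and the included angle (SAS): A = ½·a·b·sin(C) = ½·10.2·9.5·sin(119.6°)
sin(119.6°) ≈ 0.869495
A ≈ ½·96.9·0.869495 = 48.45·0.869495 ≈ 42.127

Area = 42.13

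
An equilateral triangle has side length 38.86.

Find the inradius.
r = Area/s with s the semi-perimeter.
Area = (√3/4)·38.86² = (√3/4)·1510.0996 ≈ 0.433013·1510.0996 ≈ 653.892
s = 3·38.86/2 = 58.29
r ≈ 653.892/58.29 ≈ 11.2179
(Equivalently r = side/(2√3) = 38.86/3.4641 ≈ 11.2179.)

r = 11.22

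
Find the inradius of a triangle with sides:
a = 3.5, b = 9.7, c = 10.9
r = Area/s where s is the semi-perimeter.
s = (3.5 + 9.7 + 10.9)/2 = 24.1/2 = 12.05
Area = √(s(s−a)(s−b)(s−c)) = √(12.05·8.55·2.35·1.15) ≈ √278.432 ≈ 16.6863
r ≈ 16.6863/12.05 ≈ 1.38475

r = 1.385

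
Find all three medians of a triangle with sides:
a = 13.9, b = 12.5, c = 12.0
Median formula: m_a = ½√(2b² + 2c² − a²) (and cyclically). a² = 193.21, b² = 156.25, c² = 144.
m_a = ½√(2·156.25 + 2·144 − 193.21) = ½√407.29 ≈ ½·20.1814 ≈ 10.0907
m_b = ½√(2·193.21 + 2·144 − 156.25) = ½√518.17 ≈ ½·22.7633 ≈ 11.3817
m_c = ½√(2·193.21 + 2·156.25 − 144) = ½√554.92 ≈ ½·23.5567 ≈ 11.7784

m_a = 10.09, m_b = 11.38, m_c = 11.78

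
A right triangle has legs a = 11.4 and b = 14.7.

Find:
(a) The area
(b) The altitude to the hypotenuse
(a) The legs are perpendicular, so Area = ½·a·b = ½·11.4·14.7 = ½·167.58 = 83.79
(b) Hypotenuse c = √(a² + b²) = √(129.96 + 216.09) = √346.05 ≈ 18.6024
    Area = ½·c·h_c  ⇒  h_c = 2·Area/c = 167.58/18.6024 ≈ 9.00851

Area = 83.79, h_c = 9.009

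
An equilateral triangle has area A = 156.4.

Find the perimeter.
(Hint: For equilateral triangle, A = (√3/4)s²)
A = (√3/4)s²  ⇒  s² = 4A/√3 = 4·156.4/√3 = 625.6/1.73205 ≈ 361.19
s ≈ √361.19 ≈ 19.005
Perimeter = 3s ≈ 3·19.005 ≈ 57.015

Perimeter = 57.02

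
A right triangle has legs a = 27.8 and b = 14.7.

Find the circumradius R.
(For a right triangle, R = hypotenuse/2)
Hypotenuse c = √(a² + b²) = √(772.84 + 216.09) = √988.93 ≈ 31.4473
R = c/2 ≈ 31.4473/2 ≈ 15.7236

R = 15.72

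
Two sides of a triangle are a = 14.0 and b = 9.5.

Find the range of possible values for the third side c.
Triangle inequality: |a − b| < c < a + b
|a − b| = |14.0 − 9.5| = 4.5
a + b = 14.0 + 9.5 = 23.5

4.5 < c < 23.5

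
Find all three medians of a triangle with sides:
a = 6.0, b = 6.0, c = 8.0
Median formula: m_a = ½√(2b² + 2c² − a²) (and cyclically). a² = 36, b² = 36, c² = 64.
m_a = ½√(2·36 + 2·64 − 36) = ½√164 ≈ ½·12.8062 ≈ 6.40312
m_b = ½√(2·36 + 2·64 − 36) = ½√164 ≈ ½·12.8062 ≈ 6.40312
m_c = ½√(2·36 + 2·36 − 64) = ½√80 ≈ ½·8.94427 ≈ 4.47214

m_a = 6.403, m_b = 6.403, m_c = 4.472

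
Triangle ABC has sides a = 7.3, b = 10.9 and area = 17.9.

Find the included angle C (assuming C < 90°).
Area = ½·a·b·sin(C)  ⇒  sin(C) = 2·Area/(a·b) = 2·17.9/(7.3·10.9) = 35.8/79.57 ≈ 0.449918
C = arcsin(0.449918) ≈ 26.7384° (taking the acute solution since C < 90°)

C = 26.74°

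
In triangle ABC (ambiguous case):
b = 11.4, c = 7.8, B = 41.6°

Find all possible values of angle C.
b/sin(B) = c/sin(C)  ⇒  sin(C) = c·sin(B)/b = 7.8·sin(41.6°)/11.4
sin(41.6°) ≈ 0.663926
sin(C) ≈ 7.8·0.663926/11.4 ≈ 5.17862/11.4 ≈ 0.454265
Candidate 1: C₁ = arcsin(0.454265) ≈ 27.0177°  →  A = 180° − 41.6° − 27.0177° ≈ 111.382° > 0, valid
Candidate 2: C₂ = 180° − C₁ ≈ 152.982°  →  A = 180° − 41.6° − 152.982° ≈ -14.5823° ≤ 0, not a valid triangle

C = 27.02° (one solution)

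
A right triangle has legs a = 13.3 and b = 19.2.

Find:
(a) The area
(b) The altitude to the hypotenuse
(a) The legs are perpendicular, so Area = ½·a·b = ½·13.3·19.2 = ½·255.36 = 127.68
(b) Hypotenuse c = √(a² + b²) = √(176.89 + 368.64) = √545.53 ≈ 23.3566
    Area = ½·c·h_c  ⇒  h_c = 2·Area/c = 255.36/23.3566 ≈ 10.9331

Area = 127.68, h_c = 10.93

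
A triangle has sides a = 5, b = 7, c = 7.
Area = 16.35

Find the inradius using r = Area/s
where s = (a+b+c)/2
s = (5 + 7 + 7)/2 = 19/2 = 9.5
r = Area/s = 16.35/9.5 ≈ 1.72105

r = 1.721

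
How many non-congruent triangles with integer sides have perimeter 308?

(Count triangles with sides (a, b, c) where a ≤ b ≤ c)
Let a ≤ b ≤ c with a + b + c = 308. The only binding inequality is a + b > c, i.e. 308 − c > c, so c < 308/2; and c ≥ 308/3 since c is the largest side.
So 103 ≤ c ≤ 153. For each c, b runs from ⌈(308 − c)/2⌉ up to c (then a = 308 − b − c satisfies 1 ≤ a ≤ b automatically), giving c − ⌈(308 − c)/2⌉ + 1 choices.
Summing over c: 1 + 3 + 4 + 6 + … + 75 + 76  (51 terms, c = 103, …, 153) = 1976
Check (closed form: nearest integer to p²/48 for even p, (p+3)²/48 for odd p): 308²/48 = 94864/48 ≈ 1976.33 → 1976

1976 triangles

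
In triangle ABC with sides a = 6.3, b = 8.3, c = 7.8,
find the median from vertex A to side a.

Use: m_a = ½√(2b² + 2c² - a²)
m_a = ½√(2·8.3² + 2·7.8² − 6.3²) = ½√(2·68.89 + 2·60.84 − 39.69) = ½√(137.78 + 121.68 − 39.69) = ½√219.77
√219.77 ≈ 14.8246, so m_a ≈ 7.41232

m_a = 7.412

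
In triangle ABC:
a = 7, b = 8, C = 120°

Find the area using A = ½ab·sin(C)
A = ½·a·b·sin(C) = ½·7·8·sin(120°)
sin(120°) ≈ 0.866025
A ≈ ½·56·0.866025 = 28·0.866025 ≈ 24.2487

Area = 24.25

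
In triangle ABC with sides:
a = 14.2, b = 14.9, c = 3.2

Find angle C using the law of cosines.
c² = a² + b² − 2ab·cos(C)  ⇒  cos(C) = (a² + b² − c²)/(2ab)
cos(C) = (14.2² + 14.9² − 3.2²)/(2·14.2·14.9) = (201.64 + 222.01 − 10.24)/423.16 = 413.41/423.16 ≈ 0.976959
C = arccos(0.976959) ≈ 12.3232°

C = 12.32°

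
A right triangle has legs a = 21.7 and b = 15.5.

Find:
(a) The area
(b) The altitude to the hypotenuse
(a) The legs are perpendicular, so Area = ½·a·b = ½·21.7·15.5 = ½·336.35 = 168.175
(b) Hypotenuse c = √(a² + b²) = √(470.89 + 240.25) = √711.14 ≈ 26.6672
    Area = ½·c·h_c  ⇒  h_c = 2·Area/c = 336.35/26.6672 ≈ 12.6129

Area = 168.175, h_c = 12.61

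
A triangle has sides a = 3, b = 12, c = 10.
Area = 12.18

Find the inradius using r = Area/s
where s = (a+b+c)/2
s = (3 + 12 + 10)/2 = 25/2 = 12.5
r = Area/s = 12.18/12.5 ≈ 0.9744

r = 0.9744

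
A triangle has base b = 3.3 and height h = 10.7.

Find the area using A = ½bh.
A = ½·b·h = ½·3.3·10.7 = ½·35.31 = 17.655

Area = 17.655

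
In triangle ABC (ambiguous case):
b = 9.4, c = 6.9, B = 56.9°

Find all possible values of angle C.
b/sin(B) = c/sin(C)  ⇒  sin(C) = c·sin(B)/b = 6.9·sin(56.9°)/9.4
sin(56.9°) ≈ 0.837719
sin(C) ≈ 6.9·0.837719/9.4 ≈ 5.78026/9.4 ≈ 0.614921
Candidate 1: C₁ = arcsin(0.614921) ≈ 37.9462°  →  A = 180° − 56.9° − 37.9462° ≈ 85.1538° > 0, valid
Candidate 2: C₂ = 180° − C₁ ≈ 142.054°  →  A = 180° − 56.9° − 142.054° ≈ -18.9538° ≤ 0, not a valid triangle

C = 37.95° (one solution)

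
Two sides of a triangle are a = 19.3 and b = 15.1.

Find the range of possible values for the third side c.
Triangle inequality: |a − b| < c < a + b
|a − b| = |19.3 − 15.1| = 4.2
a + b = 19.3 + 15.1 = 34.4

4.2 < c < 34.4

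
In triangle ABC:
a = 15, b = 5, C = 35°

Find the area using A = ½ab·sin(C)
A = ½·a·b·sin(C) = ½·15·5·sin(35°)
sin(35°) ≈ 0.573576
A ≈ ½·75·0.573576 = 37.5·0.573576 ≈ 21.5091

Area = 21.51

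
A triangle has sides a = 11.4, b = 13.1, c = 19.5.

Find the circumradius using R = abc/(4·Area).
First find the area with Heron's formula.
s = (11.4 + 13.1 + 19.5)/2 = 22
Area = √(s(s−a)(s−b)(s−c)) = √(22·10.6·8.9·2.5) ≈ √5188.7 ≈ 72.0326
abc = 11.4·13.1·19.5 = 2912.13
R = abc/(4·Area) ≈ 2912.13/(4·72.0326) = 2912.13/288.131 ≈ 10.107

R = 10.11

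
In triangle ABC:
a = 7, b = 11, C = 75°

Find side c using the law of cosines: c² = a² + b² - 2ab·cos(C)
c² = 7² + 11² − 2·7·11·cos(75°)
cos(75°) ≈ 0.258819
c² ≈ 49 + 121 − 154·(0.258819) ≈ 170 − 39.8581 ≈ 130.142
c ≈ √130.142 ≈ 11.408

c = 11.41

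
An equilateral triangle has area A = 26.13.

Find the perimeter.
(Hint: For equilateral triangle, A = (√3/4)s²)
A = (√3/4)s²  ⇒  s² = 4A/√3 = 4·26.13/√3 = 104.52/1.73205 ≈ 60.3447
s ≈ √60.3447 ≈ 7.76818
Perimeter = 3s ≈ 3·7.76818 ≈ 23.3045

Perimeter = 23.3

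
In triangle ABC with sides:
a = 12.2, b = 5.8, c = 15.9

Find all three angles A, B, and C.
Law of cosines for each angle (a² = 148.84, b² = 33.64, c² = 252.81):
cos(A) = (b² + c² − a²)/(2bc) = (33.64 + 252.81 − 148.84)/(2·5.8·15.9) = 137.61/184.44 ≈ 0.746096  ⇒  A ≈ 41.7467°
cos(B) = (a² + c² − b²)/(2ac) = (148.84 + 252.81 − 33.64)/(2·12.2·15.9) = 368.01/387.96 ≈ 0.948577  ⇒  B ≈ 18.4542°
cos(C) = (a² + b² − c²)/(2ab) = (148.84 + 33.64 − 252.81)/(2·12.2·5.8) = -70.33/141.52 ≈ -0.496962  ⇒  C ≈ 119.799°
Check: A + B + C ≈ 180°

A = 41.75°, B = 18.45°, C = 119.8°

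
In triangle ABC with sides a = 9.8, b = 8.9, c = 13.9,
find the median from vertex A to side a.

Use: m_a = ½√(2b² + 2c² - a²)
m_a = ½√(2·8.9² + 2·13.9² − 9.8²) = ½√(2·79.21 + 2·193.21 − 96.04) = ½√(158.42 + 386.42 − 96.04) = ½√448.8
√448.8 ≈ 21.1849, so m_a ≈ 10.5925

m_a = 10.59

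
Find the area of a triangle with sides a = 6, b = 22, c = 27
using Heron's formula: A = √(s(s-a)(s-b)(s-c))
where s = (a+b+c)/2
s = (6 + 22 + 27)/2 = 55/2 = 27.5
s − a = 21.5, s − b = 5.5, s − c = 0.5
s(s−a)(s−b)(s−c) = 27.5·21.5·5.5·0.5 = 1625.9375
Area = √1625.9375 ≈ 40.3229

s = 27.5, Area = 40.32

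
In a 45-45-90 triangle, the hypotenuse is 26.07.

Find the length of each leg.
In a 45-45-90 triangle hypotenuse = leg·√2, so leg = hypotenuse/√2.
Leg = 26.07/√2 ≈ 26.07/1.41421 ≈ 18.4343

Each leg = 18.43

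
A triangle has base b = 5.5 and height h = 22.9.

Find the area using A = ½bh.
A = ½·b·h = ½·5.5·22.9 = ½·125.95 = 62.975

Area = 62.975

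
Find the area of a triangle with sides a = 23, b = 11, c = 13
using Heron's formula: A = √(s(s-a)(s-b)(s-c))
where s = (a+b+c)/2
s = (23 + 11 + 13)/2 = 47/2 = 23.5
s − a = 0.5, s − b = 12.5, s − c = 10.5
s(s−a)(s−b)(s−c) = 23.5·0.5·12.5·10.5 = 1542.1875
Area = √1542.1875 ≈ 39.2707

s = 23.5, Area = 39.27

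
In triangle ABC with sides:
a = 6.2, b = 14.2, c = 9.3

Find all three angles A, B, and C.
Law of cosines for each angle (a² = 38.44, b² = 201.64, c² = 86.49):
cos(A) = (b² + c² − a²)/(2bc) = (201.64 + 86.49 − 38.44)/(2·14.2·9.3) = 249.69/264.12 ≈ 0.945366  ⇒  A ≈ 19.0269°
cos(B) = (a² + c² − b²)/(2ac) = (38.44 + 86.49 − 201.64)/(2·6.2·9.3) = -76.71/115.32 ≈ -0.665193  ⇒  B ≈ 131.697°
cos(C) = (a² + b² − c²)/(2ab) = (38.44 + 201.64 − 86.49)/(2·6.2·14.2) = 153.59/176.08 ≈ 0.872274  ⇒  C ≈ 29.276°
Check: A + B + C ≈ 180°

A = 19.03°, B = 131.7°, C = 29.28°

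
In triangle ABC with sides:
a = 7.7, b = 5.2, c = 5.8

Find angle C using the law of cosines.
c² = a² + b² − 2ab·cos(C)  ⇒  cos(C) = (a² + b² − c²)/(2ab)
cos(C) = (7.7² + 5.2² − 5.8²)/(2·7.7·5.2) = (59.29 + 27.04 − 33.64)/80.08 = 52.69/80.08 ≈ 0.657967
C = arccos(0.657967) ≈ 48.855°

C = 48.85°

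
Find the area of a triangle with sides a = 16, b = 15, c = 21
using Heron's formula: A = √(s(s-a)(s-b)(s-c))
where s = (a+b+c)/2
s = (16 + 15 + 21)/2 = 52/2 = 26
s − a = 10, s − b = 11, s − c = 5
s(s−a)(s−b)(s−c) = 26·10·11·5 = 14300
Area = √14300 ≈ 119.583

s = 26.0, Area = 119.6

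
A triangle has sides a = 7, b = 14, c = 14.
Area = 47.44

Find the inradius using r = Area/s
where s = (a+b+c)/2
s = (7 + 14 + 14)/2 = 35/2 = 17.5
r = Area/s = 47.44/17.5 ≈ 2.71086

r = 2.711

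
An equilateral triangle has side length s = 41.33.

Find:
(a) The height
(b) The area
(a) The height splits the triangle into two 30-60-90 halves: h = s·√3/2 = 41.33·1.73205/2 ≈ 71.5857/2 ≈ 35.7928
(b) Area = (√3/4)·s² = (√3/4)·41.33² = (√3/4)·1708.1689 ≈ 0.433013·1708.1689 ≈ 739.659

Height = 35.79, Area = 739.7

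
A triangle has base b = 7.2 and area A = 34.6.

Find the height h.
A = ½·b·h  ⇒  h = 2A/b = 2·34.6/7.2 = 69.2/7.2 ≈ 9.61111

h = 9.611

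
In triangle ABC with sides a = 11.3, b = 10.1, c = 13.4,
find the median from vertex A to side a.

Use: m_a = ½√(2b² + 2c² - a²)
m_a = ½√(2·10.1² + 2·13.4² − 11.3²) = ½√(2·102.01 + 2·179.56 − 127.69) = ½√(204.02 + 359.12 − 127.69) = ½√435.45
√435.45 ≈ 20.8674, so m_a ≈ 10.4337

m_a = 10.43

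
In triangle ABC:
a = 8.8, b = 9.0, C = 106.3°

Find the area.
Two sides and the included angle (SAS): A = ½·a·b·sin(C) = ½·8.8·9.0·sin(106.3°)
sin(106.3°) ≈ 0.959805
A ≈ ½·79.2·0.959805 = 39.6·0.959805 ≈ 38.0083

Area = 38.01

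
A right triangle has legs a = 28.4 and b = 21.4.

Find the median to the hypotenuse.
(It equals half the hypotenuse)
Hypotenuse c = √(a² + b²) = √(806.56 + 457.96) = √1264.52 ≈ 35.5601
Median to hypotenuse = c/2 ≈ 35.5601/2 ≈ 17.78

Median = 17.78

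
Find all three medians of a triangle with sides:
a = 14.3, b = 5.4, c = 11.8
Median formula: m_a = ½√(2b² + 2c² − a²) (and cyclically). a² = 204.49, b² = 29.16, c² = 139.24.
m_a = ½√(2·29.16 + 2·139.24 − 204.49) = ½√132.31 ≈ ½·11.5026 ≈ 5.7513
m_b = ½√(2·204.49 + 2·139.24 − 29.16) = ½√658.3 ≈ ½·25.6574 ≈ 12.8287
m_c = ½√(2·204.49 + 2·29.16 − 139.24) = ½√328.06 ≈ ½·18.1124 ≈ 9.05621

m_a = 5.751, m_b = 12.83, m_c = 9.056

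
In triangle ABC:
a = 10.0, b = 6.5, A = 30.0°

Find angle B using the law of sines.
a/sin(A) = b/sin(B)  ⇒  sin(B) = b·sin(A)/a = 6.5·sin(30.0°)/10.0
sin(30.0°) ≈ 0.5
sin(B) ≈ 6.5·0.5/10.0 ≈ 3.25/10.0 ≈ 0.325
B = arcsin(0.325) ≈ 18.9656°
(Since b ≤ a we need B ≤ A, so the obtuse alternative 180° − 18.9656° ≈ 161.034° is rejected.)

B = 18.97°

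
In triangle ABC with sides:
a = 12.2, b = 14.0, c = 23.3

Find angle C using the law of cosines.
c² = a² + b² − 2ab·cos(C)  ⇒  cos(C) = (a² + b² − c²)/(2ab)
cos(C) = (12.2² + 14.0² − 23.3²)/(2·12.2·14.0) = (148.84 + 196 − 542.89)/341.6 = -198.05/341.6 ≈ -0.579772
C = arccos(-0.579772) ≈ 125.434°

C = 125.4°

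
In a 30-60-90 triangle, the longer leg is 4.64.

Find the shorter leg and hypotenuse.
In a 30-60-90 triangle the sides are in ratio 1 : √3 : 2, so short leg = long leg/√3 and hypotenuse = 2·(short leg).
Short leg = 4.64/√3 ≈ 4.64/1.73205 ≈ 2.67891
Hypotenuse = 2·2.67891 ≈ 5.35781

Short leg = 2.679, Hypotenuse = 5.358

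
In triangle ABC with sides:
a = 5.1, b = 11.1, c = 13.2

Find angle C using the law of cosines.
c² = a² + b² − 2ab·cos(C)  ⇒  cos(C) = (a² + b² − c²)/(2ab)
cos(C) = (5.1² + 11.1² − 13.2²)/(2·5.1·11.1) = (26.01 + 123.21 − 174.24)/113.22 = -25.02/113.22 ≈ -0.220986
C = arccos(-0.220986) ≈ 102.767°

C = 102.8°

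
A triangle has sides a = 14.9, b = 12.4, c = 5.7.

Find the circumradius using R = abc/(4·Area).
First find the area with Heron's formula.
s = (14.9 + 12.4 + 5.7)/2 = 16.5
Area = √(s(s−a)(s−b)(s−c)) = √(16.5·1.6·4.1·10.8) ≈ √1168.99 ≈ 34.1905
abc = 14.9·12.4·5.7 = 1053.132
R = abc/(4·Area) ≈ 1053.132/(4·34.1905) = 1053.132/136.762 ≈ 7.70047

R = 7.7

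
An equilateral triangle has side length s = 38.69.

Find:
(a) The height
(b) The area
(a) The height splits the triangle into two 30-60-90 halves: h = s·√3/2 = 38.69·1.73205/2 ≈ 67.013/2 ≈ 33.5065
(b) Area = (√3/4)·s² = (√3/4)·38.69² = (√3/4)·1496.9161 ≈ 0.433013·1496.9161 ≈ 648.184

Height = 33.51, Area = 648.2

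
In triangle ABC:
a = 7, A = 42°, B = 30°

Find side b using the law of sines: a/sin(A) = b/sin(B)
a/sin(A) = b/sin(B)  ⇒  b = a·sin(B)/sin(A) = 7·sin(30°)/sin(42°)
sin(30°) ≈ 0.5, sin(42°) ≈ 0.669131
b ≈ 7·0.5/0.669131 ≈ 3.5/0.669131 ≈ 5.23067

b = 5.231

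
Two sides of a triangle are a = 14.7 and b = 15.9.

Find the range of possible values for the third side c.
Triangle inequality: |a − b| < c < a + b
|a − b| = |14.7 − 15.9| = 1.2
a + b = 14.7 + 15.9 = 30.6

1.2 < c < 30.6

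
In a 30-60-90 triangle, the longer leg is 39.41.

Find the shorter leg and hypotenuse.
In a 30-60-90 triangle the sides are in ratio 1 : √3 : 2, so short leg = long leg/√3 and hypotenuse = 2·(short leg).
Short leg = 39.41/√3 ≈ 39.41/1.73205 ≈ 22.7534
Hypotenuse = 2·22.7534 ≈ 45.5067

Short leg = 22.75, Hypotenuse = 45.51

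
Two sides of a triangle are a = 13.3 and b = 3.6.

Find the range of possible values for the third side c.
Triangle inequality: |a − b| < c < a + b
|a − b| = |13.3 − 3.6| = 9.7
a + b = 13.3 + 3.6 = 16.9

9.7 < c < 16.9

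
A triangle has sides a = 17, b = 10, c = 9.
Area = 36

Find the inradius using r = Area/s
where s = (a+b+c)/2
s = (17 + 10 + 9)/2 = 36/2 = 18
r = Area/s = 36/18 ≈ 2

r = 2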